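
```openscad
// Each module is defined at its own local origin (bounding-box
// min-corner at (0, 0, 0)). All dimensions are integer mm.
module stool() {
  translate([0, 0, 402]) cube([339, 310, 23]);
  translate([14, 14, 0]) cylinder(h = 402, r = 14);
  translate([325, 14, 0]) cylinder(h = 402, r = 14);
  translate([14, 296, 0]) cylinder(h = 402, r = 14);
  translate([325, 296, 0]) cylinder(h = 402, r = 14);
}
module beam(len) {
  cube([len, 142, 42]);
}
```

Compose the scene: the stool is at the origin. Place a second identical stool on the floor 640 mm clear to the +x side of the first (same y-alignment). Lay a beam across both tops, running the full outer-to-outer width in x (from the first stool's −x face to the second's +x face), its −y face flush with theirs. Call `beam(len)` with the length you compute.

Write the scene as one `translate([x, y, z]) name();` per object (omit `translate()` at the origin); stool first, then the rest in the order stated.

stool();
translate([979, 0, 0]) stool();
translate([0, 0, 425]) beam(1318);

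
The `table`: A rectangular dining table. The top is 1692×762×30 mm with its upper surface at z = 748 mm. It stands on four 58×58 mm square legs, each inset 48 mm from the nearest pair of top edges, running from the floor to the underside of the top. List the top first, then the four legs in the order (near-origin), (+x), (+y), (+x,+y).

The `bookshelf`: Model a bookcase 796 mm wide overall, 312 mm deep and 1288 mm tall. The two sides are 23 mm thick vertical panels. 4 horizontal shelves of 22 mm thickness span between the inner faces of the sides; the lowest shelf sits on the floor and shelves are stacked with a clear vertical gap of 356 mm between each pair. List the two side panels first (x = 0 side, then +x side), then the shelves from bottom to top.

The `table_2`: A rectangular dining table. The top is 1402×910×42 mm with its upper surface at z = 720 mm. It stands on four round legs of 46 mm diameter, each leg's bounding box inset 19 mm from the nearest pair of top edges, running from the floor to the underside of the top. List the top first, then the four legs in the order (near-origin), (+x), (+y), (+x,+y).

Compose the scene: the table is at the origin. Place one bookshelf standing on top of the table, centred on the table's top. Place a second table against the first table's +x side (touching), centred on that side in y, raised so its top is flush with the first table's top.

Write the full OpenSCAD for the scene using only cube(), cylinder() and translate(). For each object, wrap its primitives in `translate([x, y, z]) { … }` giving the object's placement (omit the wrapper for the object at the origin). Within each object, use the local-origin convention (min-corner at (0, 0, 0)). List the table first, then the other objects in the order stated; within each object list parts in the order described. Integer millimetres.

translate([0, 0, 718]) cube([1692, 762, 30]);
translate([48, 48, 0]) cube([58, 58, 718]);
translate([1586, 48, 0]) cube([58, 58, 718]);
translate([48, 656, 0]) cube([58, 58, 718]);
translate([1586, 656, 0]) cube([58, 58, 718]);
translate([448, 225, 748]) {
  cube([23, 312, 1288]);
  translate([773, 0, 0]) cube([23, 312, 1288]);
  translate([23, 0, 0]) cube([750, 312, 22]);
  translate([23, 0, 378]) cube([750, 312, 22]);
  translate([23, 0, 756]) cube([750, 312, 22]);
  translate([23, 0, 1134]) cube([750, 312, 22]);
}
translate([1692, -74, 28]) {
  translate([0, 0, 678]) cube([1402, 910, 42]);
  translate([42, 42, 0]) cylinder(h = 678, r = 23);
  translate([1360, 42, 0]) cylinder(h = 678, r = 23);
  translate([42, 868, 0]) cylinder(h = 678, r = 23);
  translate([1360, 868, 0]) cylinder(h = 678, r = 23);
}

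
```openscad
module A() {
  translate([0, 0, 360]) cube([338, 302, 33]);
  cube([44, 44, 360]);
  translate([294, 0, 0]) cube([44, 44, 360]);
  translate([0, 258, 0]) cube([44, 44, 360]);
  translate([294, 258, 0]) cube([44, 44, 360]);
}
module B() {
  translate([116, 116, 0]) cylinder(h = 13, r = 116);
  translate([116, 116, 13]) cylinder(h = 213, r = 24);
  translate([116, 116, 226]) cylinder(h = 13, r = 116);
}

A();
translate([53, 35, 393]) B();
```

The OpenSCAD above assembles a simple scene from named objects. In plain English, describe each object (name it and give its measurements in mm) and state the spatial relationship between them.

A is a four-legged stool. The seat is a 338×302×33 mm slab whose top surface is at z = 393 mm; four square legs, each 44×44 mm in cross-section, run from the floor (z = 0) to the underside of the seat, each flush with a corner of the seat.

B is a spool: two coaxial disc flanges of radius 116 mm and thickness 13 mm, joined by a core cylinder of radius 24 mm and height 213 mm. The lower flange rests on z = 0 and the three cylinders share a vertical axis.

The spool is on top of the stool, centred.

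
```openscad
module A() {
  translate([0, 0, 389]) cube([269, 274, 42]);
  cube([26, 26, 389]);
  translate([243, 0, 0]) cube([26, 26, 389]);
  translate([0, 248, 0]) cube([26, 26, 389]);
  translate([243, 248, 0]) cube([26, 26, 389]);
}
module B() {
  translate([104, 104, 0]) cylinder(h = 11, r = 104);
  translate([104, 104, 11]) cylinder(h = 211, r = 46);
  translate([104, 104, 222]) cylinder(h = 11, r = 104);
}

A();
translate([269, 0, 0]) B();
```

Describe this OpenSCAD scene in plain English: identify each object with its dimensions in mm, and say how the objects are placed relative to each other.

A is a four-legged stool. The seat is 269×274 mm, 42 mm thick, top at z = 431 mm. It stands on four square legs, each 26×26 mm in cross-section, from z = 0 to the seat underside, each flush with a corner of the seat.

B is a spool: two coaxial disc flanges of radius 104 mm and thickness 11 mm, joined by a core cylinder of radius 46 mm and height 211 mm. The lower flange rests on z = 0 and the three cylinders share a vertical axis.

The spool is against the stool's +x side, with their −y faces flush.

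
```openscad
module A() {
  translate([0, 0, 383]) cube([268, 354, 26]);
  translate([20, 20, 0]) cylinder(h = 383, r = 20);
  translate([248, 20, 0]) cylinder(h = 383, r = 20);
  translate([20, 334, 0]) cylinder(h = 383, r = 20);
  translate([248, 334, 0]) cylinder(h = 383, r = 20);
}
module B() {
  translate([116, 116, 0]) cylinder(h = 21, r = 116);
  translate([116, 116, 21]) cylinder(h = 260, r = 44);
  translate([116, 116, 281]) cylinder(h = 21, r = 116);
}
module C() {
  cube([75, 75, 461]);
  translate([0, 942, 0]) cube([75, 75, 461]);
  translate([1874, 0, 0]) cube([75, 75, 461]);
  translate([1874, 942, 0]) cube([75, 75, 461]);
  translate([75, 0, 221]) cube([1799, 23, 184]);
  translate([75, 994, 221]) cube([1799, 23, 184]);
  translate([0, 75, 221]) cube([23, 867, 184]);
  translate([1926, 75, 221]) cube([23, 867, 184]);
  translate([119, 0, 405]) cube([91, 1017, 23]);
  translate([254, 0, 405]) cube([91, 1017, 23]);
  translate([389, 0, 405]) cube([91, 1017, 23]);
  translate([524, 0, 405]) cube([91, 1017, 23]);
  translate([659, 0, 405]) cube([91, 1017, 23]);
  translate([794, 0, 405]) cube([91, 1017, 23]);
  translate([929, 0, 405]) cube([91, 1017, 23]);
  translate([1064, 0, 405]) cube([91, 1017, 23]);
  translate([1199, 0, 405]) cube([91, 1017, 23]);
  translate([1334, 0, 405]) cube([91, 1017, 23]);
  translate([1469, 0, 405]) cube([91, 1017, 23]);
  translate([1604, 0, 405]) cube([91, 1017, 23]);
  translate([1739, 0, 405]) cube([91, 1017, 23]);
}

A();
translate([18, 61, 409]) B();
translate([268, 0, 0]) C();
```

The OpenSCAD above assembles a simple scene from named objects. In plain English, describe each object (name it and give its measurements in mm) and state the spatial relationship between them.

A is a four-legged stool. The seat is a 268×354×26 mm slab whose top surface is at z = 409 mm; four round legs, each 40 mm in diameter, run from the floor (z = 0) to the underside of the seat, each leg's axis is inset half a diameter from the nearest pair of seat edges (so the leg's bounding box is flush with the corner).

B is a spool: two coaxial disc flanges of radius 116 mm and thickness 21 mm, joined by a core cylinder of radius 44 mm and height 260 mm. The lower flange rests on z = 0 and the three cylinders share a vertical axis.

C is a bed frame 1949 mm long (x) by 1017 mm wide (y). Four 75×75 mm corner posts, 461 mm tall, at the corners of the footprint. Four rails of 23 mm thickness and 184 mm height run between adjacent posts with their undersides at z = 221 mm, their outer faces flush with the outside of the frame (the two x-running rails run between the posts' inner faces; the two y-running rails run between the posts' inner faces). 13 slats, each 91 mm wide (x) and 23 mm thick, lie across the top of the two x-running rails, running the full 1017 mm width of the frame in y; the slats are evenly spaced along x between the inner faces of the end posts with equal gaps (rounded down to the nearest mm) at the −x end and between each pair — any rounding remainder accumulates at the +x end.

The spool is on top of the stool, centred. The bed frame is against the stool's +x side, with their −y faces flush.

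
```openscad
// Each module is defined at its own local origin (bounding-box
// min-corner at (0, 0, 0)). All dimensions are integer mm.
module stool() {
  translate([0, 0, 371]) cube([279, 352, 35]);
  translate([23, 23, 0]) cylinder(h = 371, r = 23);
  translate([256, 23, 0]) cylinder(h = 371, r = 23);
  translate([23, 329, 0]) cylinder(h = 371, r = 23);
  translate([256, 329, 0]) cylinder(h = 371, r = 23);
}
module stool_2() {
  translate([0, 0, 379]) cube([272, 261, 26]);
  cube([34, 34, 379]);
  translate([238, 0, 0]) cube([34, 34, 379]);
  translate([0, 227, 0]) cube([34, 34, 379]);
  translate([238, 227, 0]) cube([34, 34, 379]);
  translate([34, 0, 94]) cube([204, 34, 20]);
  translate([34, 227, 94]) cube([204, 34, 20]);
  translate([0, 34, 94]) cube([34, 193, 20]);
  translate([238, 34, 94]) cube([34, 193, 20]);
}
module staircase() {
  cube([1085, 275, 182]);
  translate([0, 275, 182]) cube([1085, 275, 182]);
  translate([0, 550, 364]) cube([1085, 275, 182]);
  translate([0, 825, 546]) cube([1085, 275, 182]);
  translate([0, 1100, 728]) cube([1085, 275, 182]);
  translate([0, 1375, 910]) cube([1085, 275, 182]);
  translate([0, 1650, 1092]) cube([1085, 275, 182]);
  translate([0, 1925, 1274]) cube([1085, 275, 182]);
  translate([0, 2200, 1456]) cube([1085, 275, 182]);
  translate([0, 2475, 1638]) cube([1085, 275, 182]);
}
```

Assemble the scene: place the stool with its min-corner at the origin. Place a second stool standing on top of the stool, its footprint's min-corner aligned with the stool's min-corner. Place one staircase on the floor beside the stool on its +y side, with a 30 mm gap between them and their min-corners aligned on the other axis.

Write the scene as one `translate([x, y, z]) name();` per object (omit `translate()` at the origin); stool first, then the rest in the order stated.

stool();
translate([0, 0, 406]) stool_2();
translate([0, 382, 0]) staircase();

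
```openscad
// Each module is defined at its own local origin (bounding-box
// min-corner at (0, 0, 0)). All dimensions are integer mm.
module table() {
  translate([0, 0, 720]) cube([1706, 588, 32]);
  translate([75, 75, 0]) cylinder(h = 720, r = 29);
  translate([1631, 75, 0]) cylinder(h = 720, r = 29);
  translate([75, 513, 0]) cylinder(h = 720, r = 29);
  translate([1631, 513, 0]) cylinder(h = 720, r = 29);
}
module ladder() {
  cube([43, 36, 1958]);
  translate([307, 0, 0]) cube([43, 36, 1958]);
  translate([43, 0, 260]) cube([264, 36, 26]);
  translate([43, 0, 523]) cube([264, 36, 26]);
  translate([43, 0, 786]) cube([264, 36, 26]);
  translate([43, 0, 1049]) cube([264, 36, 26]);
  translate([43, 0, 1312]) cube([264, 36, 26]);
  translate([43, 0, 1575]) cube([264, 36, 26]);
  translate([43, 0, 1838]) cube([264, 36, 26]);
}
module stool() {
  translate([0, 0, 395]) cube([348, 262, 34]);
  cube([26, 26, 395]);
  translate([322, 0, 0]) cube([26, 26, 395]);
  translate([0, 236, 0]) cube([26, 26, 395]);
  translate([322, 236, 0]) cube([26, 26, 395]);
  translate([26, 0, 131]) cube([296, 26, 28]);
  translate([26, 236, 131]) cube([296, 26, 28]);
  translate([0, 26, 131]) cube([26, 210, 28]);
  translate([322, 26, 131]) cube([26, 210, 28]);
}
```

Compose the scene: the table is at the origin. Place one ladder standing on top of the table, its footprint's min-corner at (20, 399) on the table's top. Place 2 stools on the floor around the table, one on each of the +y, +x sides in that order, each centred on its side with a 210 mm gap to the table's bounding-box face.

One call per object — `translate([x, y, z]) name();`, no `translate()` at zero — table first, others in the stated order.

table();
translate([20, 399, 752]) ladder();
translate([679, 798, 0]) stool();
translate([1916, 163, 0]) stool();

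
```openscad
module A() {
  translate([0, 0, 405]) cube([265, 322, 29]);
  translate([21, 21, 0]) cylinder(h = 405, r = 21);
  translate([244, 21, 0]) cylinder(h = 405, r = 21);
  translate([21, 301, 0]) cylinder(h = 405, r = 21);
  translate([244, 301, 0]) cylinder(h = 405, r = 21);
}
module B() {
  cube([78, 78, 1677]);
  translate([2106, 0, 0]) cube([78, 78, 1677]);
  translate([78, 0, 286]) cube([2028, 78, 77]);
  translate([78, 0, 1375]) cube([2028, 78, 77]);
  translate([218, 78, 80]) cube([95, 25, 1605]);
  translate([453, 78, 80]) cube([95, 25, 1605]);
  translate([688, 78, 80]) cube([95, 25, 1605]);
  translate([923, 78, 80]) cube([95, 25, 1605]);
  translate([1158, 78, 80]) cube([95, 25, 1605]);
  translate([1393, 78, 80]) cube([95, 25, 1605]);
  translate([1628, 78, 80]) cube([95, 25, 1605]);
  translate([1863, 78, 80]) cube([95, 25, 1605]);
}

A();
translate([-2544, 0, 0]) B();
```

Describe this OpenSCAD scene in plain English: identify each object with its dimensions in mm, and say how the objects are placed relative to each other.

A is a four-legged stool. The seat is a 265×322×29 mm slab whose top surface is at z = 434 mm; four round legs, each 42 mm in diameter, run from the floor (z = 0) to the underside of the seat, each leg's axis is inset half a diameter from the nearest pair of seat edges (so the leg's bounding box is flush with the corner).

B is a fence section. Two 78×78 mm posts, 1677 mm tall, stand on the floor with a clear span of 2028 mm between their inner faces. Two horizontal rails of 78×77 mm section span the gap between the posts with their undersides at z = 286 mm and z = 1375 mm, flush with the posts' −y face. 8 pickets, each 95 mm wide, 25 mm thick and 1605 mm tall, are fixed to the +y face of the rails with their bottoms at z = 80 mm, evenly spaced across the span with equal gaps (rounded down to the nearest mm) at the −x end and between each pair — any rounding remainder accumulates at the +x end.

The fence section is on the floor beside the stool on its −x side.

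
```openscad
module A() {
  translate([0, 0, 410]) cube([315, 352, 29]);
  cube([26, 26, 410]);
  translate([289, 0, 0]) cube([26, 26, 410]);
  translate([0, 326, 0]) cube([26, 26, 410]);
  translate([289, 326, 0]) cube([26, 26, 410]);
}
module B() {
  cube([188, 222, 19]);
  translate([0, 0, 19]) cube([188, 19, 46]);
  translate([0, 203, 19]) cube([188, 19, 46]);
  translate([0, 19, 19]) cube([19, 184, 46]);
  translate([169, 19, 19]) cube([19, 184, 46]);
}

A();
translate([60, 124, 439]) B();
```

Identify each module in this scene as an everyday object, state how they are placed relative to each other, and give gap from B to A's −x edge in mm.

The open box's min-x is at 60; the stool's min-x is 0; gap = 60 mm.

A is a stool. B is an open box. The open box is on top of the stool. The gap from the open box to the stool's −x edge is 60 mm.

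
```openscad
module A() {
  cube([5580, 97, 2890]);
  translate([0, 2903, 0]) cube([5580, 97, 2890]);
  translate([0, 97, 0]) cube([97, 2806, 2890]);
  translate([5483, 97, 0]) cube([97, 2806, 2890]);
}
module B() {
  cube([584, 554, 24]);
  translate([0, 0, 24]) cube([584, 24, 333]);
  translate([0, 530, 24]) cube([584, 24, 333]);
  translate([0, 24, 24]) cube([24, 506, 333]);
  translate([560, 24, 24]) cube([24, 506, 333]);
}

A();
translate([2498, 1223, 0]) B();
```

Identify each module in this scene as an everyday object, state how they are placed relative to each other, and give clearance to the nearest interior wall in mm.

A is a house frame. B is an open box. The open box sits inside the house frame, centred. The clearance to the nearest interior wall is 1126 mm.

Clearances: x = 2401, y = 1126; minimum 1126 mm.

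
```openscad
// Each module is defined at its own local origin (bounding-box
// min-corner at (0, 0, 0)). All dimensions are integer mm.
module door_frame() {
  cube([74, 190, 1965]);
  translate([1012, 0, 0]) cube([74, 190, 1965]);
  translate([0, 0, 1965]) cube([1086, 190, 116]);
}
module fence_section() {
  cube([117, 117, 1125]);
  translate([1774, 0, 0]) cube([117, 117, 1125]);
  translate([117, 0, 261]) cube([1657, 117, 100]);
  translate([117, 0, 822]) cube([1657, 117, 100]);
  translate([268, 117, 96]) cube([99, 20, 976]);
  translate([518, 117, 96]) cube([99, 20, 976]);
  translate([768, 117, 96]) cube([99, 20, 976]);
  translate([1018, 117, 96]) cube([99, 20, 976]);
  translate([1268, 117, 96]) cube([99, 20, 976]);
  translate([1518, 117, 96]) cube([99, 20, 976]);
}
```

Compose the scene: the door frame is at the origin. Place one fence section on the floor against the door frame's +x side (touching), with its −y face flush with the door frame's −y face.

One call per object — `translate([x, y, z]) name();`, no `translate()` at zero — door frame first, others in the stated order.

door_frame();
translate([1086, 0, 0]) fence_section();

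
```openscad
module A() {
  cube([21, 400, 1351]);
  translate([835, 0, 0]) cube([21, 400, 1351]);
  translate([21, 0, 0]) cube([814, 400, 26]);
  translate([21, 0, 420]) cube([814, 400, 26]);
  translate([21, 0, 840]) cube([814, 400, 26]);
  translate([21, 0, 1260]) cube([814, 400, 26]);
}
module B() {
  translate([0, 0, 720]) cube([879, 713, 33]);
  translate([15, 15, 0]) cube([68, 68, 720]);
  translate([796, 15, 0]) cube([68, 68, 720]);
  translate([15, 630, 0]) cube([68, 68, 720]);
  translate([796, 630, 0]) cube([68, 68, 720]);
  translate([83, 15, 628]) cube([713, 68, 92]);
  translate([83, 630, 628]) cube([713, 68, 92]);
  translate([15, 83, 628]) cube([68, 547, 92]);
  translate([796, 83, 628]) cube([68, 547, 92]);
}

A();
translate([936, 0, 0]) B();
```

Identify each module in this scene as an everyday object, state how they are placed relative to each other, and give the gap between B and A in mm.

A is a bookshelf. B is a table. The table is on the floor beside the bookshelf on its +x side. The gap between the table and the bookshelf is 80 mm.

The table's nearest face is 80 mm from the bookshelf's +x face.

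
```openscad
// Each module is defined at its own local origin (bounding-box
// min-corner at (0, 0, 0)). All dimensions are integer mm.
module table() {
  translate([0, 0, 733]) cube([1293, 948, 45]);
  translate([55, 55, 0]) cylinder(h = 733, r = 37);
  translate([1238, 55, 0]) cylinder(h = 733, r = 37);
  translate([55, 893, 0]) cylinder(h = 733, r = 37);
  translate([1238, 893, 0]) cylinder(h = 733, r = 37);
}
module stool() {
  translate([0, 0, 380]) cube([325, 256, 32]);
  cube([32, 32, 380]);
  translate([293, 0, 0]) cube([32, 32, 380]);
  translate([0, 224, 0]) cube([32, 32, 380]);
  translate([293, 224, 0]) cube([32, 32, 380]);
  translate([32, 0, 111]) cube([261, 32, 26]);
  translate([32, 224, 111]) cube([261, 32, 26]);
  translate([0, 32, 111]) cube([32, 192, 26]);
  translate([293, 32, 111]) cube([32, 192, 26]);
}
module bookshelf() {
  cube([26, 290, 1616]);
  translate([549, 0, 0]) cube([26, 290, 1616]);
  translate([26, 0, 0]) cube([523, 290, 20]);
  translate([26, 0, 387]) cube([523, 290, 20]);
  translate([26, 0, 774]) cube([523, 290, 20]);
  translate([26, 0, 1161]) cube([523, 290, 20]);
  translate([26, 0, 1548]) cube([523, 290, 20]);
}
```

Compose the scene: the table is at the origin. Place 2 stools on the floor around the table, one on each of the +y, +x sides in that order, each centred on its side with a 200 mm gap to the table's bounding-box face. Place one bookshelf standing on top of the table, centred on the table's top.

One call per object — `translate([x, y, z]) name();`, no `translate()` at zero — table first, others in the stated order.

table();
translate([484, 1148, 0]) stool();
translate([1493, 346, 0]) stool();
translate([359, 329, 778]) bookshelf();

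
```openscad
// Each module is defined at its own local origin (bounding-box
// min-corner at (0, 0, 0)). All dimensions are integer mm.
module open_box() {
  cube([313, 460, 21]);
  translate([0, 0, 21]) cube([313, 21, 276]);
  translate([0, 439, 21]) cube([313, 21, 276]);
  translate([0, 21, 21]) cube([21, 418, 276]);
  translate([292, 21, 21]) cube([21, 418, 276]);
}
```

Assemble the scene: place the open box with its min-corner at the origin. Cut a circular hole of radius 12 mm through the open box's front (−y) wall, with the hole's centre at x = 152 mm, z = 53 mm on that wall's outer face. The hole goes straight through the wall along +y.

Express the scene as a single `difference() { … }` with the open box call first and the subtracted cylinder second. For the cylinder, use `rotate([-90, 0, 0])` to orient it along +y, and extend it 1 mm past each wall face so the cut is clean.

difference() {
  open_box();
  translate([152, -1, 53]) rotate([-90, 0, 0]) cylinder(h = 23, r = 12);
}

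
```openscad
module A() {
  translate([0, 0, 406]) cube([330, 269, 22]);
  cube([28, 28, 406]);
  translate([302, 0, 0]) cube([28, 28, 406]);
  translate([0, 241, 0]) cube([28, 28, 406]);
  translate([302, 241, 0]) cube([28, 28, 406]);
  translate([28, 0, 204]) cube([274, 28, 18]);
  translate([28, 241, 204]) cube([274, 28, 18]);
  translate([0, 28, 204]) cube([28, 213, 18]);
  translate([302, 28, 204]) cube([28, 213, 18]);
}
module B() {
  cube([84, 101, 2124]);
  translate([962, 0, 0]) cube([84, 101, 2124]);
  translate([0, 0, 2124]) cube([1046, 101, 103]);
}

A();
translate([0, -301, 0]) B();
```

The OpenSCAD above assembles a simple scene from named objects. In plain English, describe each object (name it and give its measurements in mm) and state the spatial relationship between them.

A is a four-legged stool. The seat is a 330×269×22 mm slab whose top surface is at z = 428 mm; four square legs, each 28×28 mm in cross-section, run from the floor (z = 0) to the underside of the seat, each flush with a corner of the seat. Four stretchers, 28 mm wide and 18 mm tall, connect adjacent legs with their undersides at z = 204 mm, each running between the inner faces of the legs it joins and aligned with the legs' outer faces on the other axis.

B is a rectangular door frame: two vertical jambs of 84×101 mm section, 2124 mm tall, with a clear opening 878 mm wide between their inner faces. A header 103 mm tall and 101 mm deep lies on top of the jambs and spans the full outside width.

The door frame is on the floor beside the stool on its −y side.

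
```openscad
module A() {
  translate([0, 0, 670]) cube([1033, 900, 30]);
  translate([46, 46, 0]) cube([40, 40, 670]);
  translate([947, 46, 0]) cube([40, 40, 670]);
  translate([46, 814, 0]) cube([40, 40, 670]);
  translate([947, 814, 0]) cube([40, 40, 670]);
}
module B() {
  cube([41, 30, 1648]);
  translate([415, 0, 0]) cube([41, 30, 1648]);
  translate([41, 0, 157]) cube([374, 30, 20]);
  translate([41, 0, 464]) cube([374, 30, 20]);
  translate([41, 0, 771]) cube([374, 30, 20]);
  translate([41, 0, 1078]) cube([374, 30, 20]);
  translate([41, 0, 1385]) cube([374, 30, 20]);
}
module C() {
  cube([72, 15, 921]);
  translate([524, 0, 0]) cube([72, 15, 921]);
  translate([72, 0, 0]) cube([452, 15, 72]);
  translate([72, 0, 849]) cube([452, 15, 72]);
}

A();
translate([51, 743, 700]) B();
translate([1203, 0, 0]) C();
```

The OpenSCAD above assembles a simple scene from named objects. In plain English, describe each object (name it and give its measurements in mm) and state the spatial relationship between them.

A is a rectangular dining table. The top is 1033×900×30 mm with its upper surface at z = 700 mm. It stands on four 40×40 mm square legs, each inset 46 mm from the nearest pair of top edges, running from the floor to the underside of the top.

B is a wooden ladder with two side rails of 41×30 mm section and 1648 mm height, set 456 mm apart overall. Between them run 5 rectangular rungs (30 mm deep, 20 mm thick), front faces flush with the rails' −y face. The bottom of the first rung is 157 mm above the floor and each subsequent rung is 307 mm higher than the one below.

C is a rectangular picture frame lying in the x–z plane (depth along y). The opening is 452 mm wide (x) by 777 mm tall (z), surrounded by a border 72 mm wide on all four sides. The frame is 15 mm deep and is made of two full-height vertical stiles with two horizontal rails fitted between them.

The ladder is on top of the table. The picture frame is on the floor beside the table on its +x side.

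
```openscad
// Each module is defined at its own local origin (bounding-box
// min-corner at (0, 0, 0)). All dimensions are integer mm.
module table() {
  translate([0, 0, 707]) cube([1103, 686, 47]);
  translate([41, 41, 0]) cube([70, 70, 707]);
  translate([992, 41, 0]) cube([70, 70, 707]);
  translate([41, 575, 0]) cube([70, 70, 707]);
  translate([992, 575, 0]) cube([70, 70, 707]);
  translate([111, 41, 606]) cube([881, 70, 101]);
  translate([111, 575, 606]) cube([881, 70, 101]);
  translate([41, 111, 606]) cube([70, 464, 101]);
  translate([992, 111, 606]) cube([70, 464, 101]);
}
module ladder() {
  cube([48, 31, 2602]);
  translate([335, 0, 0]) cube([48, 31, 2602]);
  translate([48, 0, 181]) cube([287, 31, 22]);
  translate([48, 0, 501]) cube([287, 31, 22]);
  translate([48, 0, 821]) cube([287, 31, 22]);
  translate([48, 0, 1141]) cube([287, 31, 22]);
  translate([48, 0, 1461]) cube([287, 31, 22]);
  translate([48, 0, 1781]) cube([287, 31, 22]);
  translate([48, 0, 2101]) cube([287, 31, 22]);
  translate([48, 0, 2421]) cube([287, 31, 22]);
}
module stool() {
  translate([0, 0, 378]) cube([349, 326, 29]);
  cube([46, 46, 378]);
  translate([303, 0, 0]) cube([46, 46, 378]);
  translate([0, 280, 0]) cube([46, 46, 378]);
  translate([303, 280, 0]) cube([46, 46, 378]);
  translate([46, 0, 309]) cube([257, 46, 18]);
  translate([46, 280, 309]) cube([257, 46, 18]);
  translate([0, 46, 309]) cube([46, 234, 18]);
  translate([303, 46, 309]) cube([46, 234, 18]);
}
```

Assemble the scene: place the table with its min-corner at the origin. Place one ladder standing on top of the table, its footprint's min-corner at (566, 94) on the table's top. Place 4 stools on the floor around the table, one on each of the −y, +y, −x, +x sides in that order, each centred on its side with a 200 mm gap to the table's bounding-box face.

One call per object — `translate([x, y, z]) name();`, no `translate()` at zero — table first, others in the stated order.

table();
translate([566, 94, 754]) ladder();
translate([377, -526, 0]) stool();
translate([377, 886, 0]) stool();
translate([-549, 180, 0]) stool();
translate([1303, 180, 0]) stool();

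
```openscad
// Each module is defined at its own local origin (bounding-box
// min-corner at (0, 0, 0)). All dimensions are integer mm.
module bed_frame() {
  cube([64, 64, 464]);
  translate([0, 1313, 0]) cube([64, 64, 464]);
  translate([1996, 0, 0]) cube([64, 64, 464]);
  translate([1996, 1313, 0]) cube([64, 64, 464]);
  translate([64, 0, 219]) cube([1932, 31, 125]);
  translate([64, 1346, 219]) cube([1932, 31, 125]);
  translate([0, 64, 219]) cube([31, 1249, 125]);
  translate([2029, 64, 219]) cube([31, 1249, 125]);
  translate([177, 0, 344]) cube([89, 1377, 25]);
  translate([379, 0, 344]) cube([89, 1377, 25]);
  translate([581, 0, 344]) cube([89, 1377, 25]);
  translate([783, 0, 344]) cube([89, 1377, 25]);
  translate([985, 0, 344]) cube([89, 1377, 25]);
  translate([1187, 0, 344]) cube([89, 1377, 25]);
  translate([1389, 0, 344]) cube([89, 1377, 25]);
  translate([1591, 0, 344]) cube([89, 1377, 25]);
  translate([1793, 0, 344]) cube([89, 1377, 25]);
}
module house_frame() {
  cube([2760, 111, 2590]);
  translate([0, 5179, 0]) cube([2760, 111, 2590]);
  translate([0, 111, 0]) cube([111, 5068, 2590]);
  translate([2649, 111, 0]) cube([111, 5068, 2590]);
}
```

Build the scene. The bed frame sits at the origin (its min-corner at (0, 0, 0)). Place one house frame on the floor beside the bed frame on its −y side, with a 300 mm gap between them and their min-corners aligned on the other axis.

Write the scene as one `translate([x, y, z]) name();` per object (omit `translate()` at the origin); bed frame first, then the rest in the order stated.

bed_frame();
translate([0, -5590, 0]) house_frame();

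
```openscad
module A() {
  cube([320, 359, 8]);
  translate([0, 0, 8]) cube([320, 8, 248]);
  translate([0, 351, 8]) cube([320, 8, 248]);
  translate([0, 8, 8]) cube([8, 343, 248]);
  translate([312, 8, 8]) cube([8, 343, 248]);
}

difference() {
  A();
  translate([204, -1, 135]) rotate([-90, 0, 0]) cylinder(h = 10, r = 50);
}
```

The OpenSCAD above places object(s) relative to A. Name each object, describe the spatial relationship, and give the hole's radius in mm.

A is an open box. The open box has a circular hole through its front wall. The hole's radius is 50 mm.

The subtracted cylinder has r = 50 mm.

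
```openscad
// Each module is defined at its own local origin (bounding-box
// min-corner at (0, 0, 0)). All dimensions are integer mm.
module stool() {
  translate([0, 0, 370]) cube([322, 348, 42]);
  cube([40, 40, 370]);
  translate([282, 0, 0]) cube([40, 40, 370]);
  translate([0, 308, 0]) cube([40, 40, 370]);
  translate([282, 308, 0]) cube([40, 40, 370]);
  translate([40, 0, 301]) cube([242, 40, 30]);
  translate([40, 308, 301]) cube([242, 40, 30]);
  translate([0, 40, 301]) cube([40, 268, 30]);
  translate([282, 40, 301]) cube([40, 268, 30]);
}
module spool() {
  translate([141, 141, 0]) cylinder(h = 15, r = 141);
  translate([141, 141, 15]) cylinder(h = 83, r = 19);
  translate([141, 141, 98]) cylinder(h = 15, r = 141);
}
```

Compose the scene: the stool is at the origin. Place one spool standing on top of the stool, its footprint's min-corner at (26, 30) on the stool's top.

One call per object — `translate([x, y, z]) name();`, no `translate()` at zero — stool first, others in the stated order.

stool();
translate([26, 30, 412]) spool();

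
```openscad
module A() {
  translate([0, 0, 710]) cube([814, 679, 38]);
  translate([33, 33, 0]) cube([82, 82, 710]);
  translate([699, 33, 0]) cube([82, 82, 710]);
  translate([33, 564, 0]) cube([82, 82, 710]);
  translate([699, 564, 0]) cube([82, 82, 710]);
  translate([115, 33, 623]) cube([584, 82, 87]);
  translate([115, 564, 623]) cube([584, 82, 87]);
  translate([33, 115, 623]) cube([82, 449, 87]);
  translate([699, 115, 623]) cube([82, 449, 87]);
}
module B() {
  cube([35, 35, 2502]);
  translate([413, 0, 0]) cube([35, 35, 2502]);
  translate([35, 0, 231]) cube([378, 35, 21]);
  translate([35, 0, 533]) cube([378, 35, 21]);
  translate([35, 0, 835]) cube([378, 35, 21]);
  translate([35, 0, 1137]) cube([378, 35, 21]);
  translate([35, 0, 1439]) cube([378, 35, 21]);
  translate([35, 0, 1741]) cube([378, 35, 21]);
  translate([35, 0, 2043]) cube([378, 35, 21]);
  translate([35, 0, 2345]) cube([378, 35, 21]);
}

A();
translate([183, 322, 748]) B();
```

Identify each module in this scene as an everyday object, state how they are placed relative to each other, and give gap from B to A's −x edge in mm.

A is a table. B is a ladder. The ladder is on top of the table, centred. The gap from the ladder to the table's −x edge is 183 mm.

The ladder's min-x is at 183; the table's min-x is 0; gap = 183 mm.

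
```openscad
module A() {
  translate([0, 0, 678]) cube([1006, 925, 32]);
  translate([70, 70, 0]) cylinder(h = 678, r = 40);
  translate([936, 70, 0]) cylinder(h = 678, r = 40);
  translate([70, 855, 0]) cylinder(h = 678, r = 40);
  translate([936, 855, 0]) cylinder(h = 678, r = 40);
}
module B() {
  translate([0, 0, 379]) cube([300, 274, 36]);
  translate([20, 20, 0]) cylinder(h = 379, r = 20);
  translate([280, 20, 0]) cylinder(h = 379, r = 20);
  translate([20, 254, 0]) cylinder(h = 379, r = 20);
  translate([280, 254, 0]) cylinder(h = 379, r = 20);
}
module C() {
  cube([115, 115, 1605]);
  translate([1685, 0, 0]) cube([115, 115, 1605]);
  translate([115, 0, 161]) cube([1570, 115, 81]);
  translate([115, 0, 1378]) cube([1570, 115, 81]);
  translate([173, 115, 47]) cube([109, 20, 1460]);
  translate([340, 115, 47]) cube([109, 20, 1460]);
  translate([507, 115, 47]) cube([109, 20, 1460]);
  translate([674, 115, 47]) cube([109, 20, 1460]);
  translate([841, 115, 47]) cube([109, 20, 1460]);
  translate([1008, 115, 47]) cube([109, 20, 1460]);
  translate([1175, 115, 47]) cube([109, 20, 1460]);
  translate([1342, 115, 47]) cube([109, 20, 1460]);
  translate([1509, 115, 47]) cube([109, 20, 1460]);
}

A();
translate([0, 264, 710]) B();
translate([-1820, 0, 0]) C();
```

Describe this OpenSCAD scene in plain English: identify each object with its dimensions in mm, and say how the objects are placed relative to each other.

A is a rectangular dining table. The top is 1006×925×32 mm with its upper surface at z = 710 mm. It stands on four round legs of 80 mm diameter, each leg's bounding box inset 30 mm from the nearest pair of top edges, running from the floor to the underside of the top.

B is a simple wooden stool: a rectangular seat 300 mm (x) by 274 mm (y), 36 mm thick, top face at z = 415 mm, on four round legs, each 40 mm in diameter. The legs rest on z = 0, each leg's axis is inset half a diameter from the nearest pair of seat edges (so the leg's bounding box is flush with the corner).

C is a fence section. Two 115×115 mm posts, 1605 mm tall, stand on the floor with a clear span of 1570 mm between their inner faces. Two horizontal rails of 115×81 mm section span the gap between the posts with their undersides at z = 161 mm and z = 1378 mm, flush with the posts' −y face. 9 pickets, each 109 mm wide, 20 mm thick and 1460 mm tall, are fixed to the +y face of the rails with their bottoms at z = 47 mm, evenly spaced across the span with equal gaps (rounded down to the nearest mm) at the −x end and between each pair — any rounding remainder accumulates at the +x end.

The stool is on top of the table. The fence section is on the floor beside the table on its −x side.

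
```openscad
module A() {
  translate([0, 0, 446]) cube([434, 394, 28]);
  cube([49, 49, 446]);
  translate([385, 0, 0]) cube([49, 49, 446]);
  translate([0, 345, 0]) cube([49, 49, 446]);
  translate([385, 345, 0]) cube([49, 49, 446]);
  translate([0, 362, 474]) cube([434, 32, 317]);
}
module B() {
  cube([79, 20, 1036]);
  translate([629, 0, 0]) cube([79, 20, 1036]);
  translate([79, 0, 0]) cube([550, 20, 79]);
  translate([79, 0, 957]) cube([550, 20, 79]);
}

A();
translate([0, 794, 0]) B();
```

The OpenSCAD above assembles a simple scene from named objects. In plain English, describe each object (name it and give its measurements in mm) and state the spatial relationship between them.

A is a chair. The seat is a 434×394×28 mm slab with its top at z = 474 mm, on four 49×49 mm corner legs (flush with the seat edges, standing on z = 0). A flat backrest 32 mm thick, 317 mm tall, spans the full seat width and rises from the seat top along its +y edge, rear face flush with the rear of the seat.

B is a rectangular picture frame lying in the x–z plane (depth along y). The opening is 550 mm wide (x) by 878 mm tall (z), surrounded by a border 79 mm wide on all four sides. The frame is 20 mm deep and is made of two full-height vertical stiles with two horizontal rails fitted between them.

The picture frame is on the floor beside the chair on its +y side.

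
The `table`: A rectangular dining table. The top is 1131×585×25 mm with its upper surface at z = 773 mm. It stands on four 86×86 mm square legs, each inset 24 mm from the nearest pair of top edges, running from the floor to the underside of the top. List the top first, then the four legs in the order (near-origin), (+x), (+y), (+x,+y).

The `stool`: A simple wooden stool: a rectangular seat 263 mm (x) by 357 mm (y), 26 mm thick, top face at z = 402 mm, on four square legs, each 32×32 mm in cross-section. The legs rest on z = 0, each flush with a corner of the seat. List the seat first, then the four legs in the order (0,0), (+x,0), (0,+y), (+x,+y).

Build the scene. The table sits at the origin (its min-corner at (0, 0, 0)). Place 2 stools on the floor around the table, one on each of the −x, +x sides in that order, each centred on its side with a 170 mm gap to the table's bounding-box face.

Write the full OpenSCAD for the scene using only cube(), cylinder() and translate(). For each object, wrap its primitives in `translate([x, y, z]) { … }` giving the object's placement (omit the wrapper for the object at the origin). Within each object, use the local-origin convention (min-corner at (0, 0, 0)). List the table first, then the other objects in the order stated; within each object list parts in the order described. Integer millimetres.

translate([0, 0, 748]) cube([1131, 585, 25]);
translate([24, 24, 0]) cube([86, 86, 748]);
translate([1021, 24, 0]) cube([86, 86, 748]);
translate([24, 475, 0]) cube([86, 86, 748]);
translate([1021, 475, 0]) cube([86, 86, 748]);
translate([-433, 114, 0]) {
  translate([0, 0, 376]) cube([263, 357, 26]);
  cube([32, 32, 376]);
  translate([231, 0, 0]) cube([32, 32, 376]);
  translate([0, 325, 0]) cube([32, 32, 376]);
  translate([231, 325, 0]) cube([32, 32, 376]);
}
translate([1301, 114, 0]) {
  translate([0, 0, 376]) cube([263, 357, 26]);
  cube([32, 32, 376]);
  translate([231, 0, 0]) cube([32, 32, 376]);
  translate([0, 325, 0]) cube([32, 32, 376]);
  translate([231, 325, 0]) cube([32, 32, 376]);
}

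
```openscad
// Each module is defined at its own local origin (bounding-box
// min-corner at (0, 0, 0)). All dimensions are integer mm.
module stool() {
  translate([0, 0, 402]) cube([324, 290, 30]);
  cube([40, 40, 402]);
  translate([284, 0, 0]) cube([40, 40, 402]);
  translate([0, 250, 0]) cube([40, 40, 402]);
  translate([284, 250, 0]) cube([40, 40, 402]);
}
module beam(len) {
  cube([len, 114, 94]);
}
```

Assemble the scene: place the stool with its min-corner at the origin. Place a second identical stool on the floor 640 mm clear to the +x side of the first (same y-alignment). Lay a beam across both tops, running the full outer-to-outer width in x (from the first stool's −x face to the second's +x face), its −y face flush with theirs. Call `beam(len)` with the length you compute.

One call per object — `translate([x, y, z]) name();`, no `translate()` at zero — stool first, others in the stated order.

stool();
translate([964, 0, 0]) stool();
translate([0, 0, 432]) beam(1288);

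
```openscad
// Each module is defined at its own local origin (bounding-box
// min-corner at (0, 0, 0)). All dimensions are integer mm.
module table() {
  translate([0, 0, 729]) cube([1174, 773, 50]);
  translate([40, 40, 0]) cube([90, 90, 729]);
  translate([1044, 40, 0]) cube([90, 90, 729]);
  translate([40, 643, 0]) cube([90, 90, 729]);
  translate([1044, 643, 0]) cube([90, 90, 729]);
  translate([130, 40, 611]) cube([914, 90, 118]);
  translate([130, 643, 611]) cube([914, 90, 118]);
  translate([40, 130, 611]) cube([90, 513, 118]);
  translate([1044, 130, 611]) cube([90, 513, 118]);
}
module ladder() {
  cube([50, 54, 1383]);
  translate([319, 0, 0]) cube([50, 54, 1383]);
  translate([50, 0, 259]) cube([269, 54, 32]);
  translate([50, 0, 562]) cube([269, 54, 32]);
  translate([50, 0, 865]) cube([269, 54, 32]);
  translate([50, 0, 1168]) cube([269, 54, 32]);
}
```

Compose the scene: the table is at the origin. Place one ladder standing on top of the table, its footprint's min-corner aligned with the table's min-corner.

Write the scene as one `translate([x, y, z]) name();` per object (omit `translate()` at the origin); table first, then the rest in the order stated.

table();
translate([0, 0, 779]) ladder();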